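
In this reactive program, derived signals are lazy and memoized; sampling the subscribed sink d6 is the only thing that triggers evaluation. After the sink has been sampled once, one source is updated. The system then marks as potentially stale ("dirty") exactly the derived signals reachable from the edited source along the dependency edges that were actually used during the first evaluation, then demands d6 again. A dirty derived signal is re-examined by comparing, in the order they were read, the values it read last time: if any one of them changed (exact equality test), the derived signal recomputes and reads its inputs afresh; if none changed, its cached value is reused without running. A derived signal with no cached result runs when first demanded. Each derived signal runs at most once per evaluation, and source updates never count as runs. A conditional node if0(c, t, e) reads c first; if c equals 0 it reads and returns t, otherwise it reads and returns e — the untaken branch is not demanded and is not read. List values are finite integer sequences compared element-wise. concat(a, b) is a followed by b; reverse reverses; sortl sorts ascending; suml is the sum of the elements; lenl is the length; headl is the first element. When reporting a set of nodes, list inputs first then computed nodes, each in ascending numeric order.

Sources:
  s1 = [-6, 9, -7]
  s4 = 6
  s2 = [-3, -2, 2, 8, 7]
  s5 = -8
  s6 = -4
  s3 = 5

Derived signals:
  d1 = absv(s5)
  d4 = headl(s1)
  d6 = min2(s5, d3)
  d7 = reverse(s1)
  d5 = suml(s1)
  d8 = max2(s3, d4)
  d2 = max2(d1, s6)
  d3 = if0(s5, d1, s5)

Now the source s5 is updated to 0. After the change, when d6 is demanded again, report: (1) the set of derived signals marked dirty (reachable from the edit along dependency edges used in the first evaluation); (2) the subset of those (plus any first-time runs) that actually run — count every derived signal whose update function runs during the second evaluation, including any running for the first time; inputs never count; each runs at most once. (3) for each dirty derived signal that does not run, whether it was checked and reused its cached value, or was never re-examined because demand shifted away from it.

First demand of the output computes:
  d3 = if0(s5=-8 -> else branch s5) = -8
  d6 = min2(-8, -8) = -8

After the edit, cleaning proceeds:
  d1: had never run; runs now, result 0.
  d3: a read changed (s5 -8->0; s5 -8->0) — executes, giving 0.
  d6: a read changed (s5 -8->0; d3 -8->0) — executes, giving 0.

Note the branch switch — d1 had no cache and runs now for the first time.

The edit dirties: d3, d6.
3 derived signals run: d1, d3, d6.
No dirty derived signal escaped a run.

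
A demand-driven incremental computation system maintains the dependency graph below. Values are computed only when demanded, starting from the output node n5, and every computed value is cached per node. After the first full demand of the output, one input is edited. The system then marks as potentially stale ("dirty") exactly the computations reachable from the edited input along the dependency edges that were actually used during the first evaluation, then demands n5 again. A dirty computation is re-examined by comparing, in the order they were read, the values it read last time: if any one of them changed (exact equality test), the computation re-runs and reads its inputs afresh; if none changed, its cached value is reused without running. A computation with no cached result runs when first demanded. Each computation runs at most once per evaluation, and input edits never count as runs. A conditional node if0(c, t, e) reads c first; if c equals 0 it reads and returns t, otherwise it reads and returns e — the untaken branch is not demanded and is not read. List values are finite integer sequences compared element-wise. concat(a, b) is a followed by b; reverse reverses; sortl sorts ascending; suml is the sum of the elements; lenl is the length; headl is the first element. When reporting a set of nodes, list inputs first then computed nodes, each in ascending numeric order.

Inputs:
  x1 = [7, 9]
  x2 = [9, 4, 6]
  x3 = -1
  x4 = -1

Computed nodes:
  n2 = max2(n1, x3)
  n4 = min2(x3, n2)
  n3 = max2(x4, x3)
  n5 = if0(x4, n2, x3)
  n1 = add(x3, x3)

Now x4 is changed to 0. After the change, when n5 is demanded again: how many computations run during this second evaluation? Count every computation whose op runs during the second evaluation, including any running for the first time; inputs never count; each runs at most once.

First evaluation (everything demanded from the output):
  n5 = if0(x4=-1 -> else branch x3) = -1

Propagation after the edit:
  n1: demanded for the first time — runs, produces -2.
  n2: demanded for the first time — runs, produces -1.
  n5: runs — x4 -1->0; result -1 (same value as before).

Key observation: a condition flipped, so demand reaches new nodes — n1, n2 run for the first time.

Computations that run: n1, n2, n5 — 3 in total.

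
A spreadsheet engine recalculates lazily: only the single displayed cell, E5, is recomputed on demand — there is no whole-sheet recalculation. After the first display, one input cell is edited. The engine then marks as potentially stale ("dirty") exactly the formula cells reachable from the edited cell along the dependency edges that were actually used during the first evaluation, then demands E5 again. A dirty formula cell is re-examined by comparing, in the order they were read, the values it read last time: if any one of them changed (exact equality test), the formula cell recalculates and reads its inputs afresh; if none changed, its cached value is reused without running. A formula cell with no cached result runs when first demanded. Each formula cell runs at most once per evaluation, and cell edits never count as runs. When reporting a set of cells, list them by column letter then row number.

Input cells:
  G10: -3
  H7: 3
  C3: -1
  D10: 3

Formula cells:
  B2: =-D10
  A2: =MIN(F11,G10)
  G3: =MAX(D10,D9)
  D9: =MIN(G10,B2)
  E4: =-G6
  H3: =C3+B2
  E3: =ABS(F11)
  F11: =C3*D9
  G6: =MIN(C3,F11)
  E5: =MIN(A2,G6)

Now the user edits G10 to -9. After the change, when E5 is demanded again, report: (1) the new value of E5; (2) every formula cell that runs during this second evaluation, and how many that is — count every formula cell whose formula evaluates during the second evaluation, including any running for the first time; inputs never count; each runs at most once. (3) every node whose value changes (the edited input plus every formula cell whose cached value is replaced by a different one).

New value of E5: -9.
Formula cells that run: A2, D9, E5, F11, G6 — 5 in total.
Values that change: A2, D9, E5, F11, G10.

First evaluation (everything demanded from the output):
  B2 = -(3) = -3
  D9 = MIN(-3, -3) = -3
  F11 = -1 * -3 = 3
  A2 = MIN(3, -3) = -3
  G6 = MIN(-1, 3) = -1
  E5 = MIN(-3, -1) = -3

Propagation after the edit:
  D9: runs — G10 -3->-9; result -9.
  F11: runs — D9 -3->-9; result 9.
  A2: runs — F11 3->9; G10 -3->-9; result -9.
  G6: runs — F11 3->9; result -1 (same value as before).
  E5: runs — A2 -3->-9; result -9.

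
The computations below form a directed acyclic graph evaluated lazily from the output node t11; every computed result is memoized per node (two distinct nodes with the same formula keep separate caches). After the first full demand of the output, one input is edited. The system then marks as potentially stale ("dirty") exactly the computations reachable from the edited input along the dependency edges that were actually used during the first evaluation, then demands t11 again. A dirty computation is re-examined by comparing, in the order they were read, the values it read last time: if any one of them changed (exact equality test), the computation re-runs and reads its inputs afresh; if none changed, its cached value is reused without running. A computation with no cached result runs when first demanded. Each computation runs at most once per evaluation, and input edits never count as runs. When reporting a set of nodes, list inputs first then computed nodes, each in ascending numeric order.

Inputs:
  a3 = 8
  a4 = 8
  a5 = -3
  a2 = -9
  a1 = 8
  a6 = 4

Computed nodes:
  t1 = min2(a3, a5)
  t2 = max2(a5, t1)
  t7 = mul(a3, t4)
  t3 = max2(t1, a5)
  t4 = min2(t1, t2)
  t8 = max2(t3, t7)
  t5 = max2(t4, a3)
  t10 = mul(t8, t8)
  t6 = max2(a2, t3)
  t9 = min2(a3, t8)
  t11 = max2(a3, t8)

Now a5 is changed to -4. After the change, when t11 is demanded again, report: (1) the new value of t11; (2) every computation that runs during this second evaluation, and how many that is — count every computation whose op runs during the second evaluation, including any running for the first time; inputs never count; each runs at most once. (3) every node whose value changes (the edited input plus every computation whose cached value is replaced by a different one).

First demand of the output computes:
  t1 = min2(8, -3) = -3
  t2 = max2(-3, -3) = -3
  t3 = max2(-3, -3) = -3
  t4 = min2(-3, -3) = -3
  t7 = mul(8, -3) = -24
  t8 = max2(-3, -24) = -3
  t11 = max2(8, -3) = 8

After the edit, cleaning proceeds:
  t1: a read changed (a5 -3->-4) — executes, giving -4.
  t2: a read changed (a5 -3->-4; t1 -3->-4) — executes, giving -4.
  t3: a read changed (t1 -3->-4; a5 -3->-4) — executes, giving -4.
  t4: a read changed (t1 -3->-4; t2 -3->-4) — executes, giving -4.
  t7: a read changed (t4 -3->-4) — executes, giving -32.
  t8: a read changed (t3 -3->-4; t7 -24->-32) — executes, giving -4.
  t11: a read changed (t8 -3->-4) — executes, giving 8 — identical to its old value.

Demanding t11 again yields 8.
7 computations run: t1, t2, t3, t4, t7, t8, t11.
The nodes whose values change: a5, t1, t2, t3, t4, t7, t8.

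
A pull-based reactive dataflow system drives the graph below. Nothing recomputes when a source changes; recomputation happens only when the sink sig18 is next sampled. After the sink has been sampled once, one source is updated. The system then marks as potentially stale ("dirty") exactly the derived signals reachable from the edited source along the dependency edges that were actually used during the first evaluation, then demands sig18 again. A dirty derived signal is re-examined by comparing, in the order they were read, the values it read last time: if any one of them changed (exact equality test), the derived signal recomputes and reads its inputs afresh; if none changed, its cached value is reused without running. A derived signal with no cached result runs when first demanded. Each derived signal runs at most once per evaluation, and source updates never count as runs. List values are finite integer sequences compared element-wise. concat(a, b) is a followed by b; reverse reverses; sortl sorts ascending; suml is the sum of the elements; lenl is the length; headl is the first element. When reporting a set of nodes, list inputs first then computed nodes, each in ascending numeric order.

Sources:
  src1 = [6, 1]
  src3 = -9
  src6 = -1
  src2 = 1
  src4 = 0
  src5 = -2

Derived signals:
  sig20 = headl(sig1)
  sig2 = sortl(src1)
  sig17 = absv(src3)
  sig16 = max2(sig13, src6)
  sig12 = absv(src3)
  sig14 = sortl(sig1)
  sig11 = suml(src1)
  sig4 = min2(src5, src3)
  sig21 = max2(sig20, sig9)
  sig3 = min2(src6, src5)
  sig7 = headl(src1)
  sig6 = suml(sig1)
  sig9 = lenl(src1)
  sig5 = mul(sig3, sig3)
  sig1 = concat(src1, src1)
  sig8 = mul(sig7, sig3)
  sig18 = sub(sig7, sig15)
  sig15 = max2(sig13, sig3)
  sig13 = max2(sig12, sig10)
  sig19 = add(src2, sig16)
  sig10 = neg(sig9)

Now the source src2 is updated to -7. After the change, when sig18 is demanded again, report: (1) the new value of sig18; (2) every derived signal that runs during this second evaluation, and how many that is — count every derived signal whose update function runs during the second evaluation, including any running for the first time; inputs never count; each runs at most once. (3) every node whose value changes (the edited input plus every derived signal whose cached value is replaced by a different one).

First evaluation (everything demanded from the output):
  sig3 = min2(-1, -2) = -2
  sig7 = headl([6, 1]) = 6
  sig9 = lenl([6, 1]) = 2
  sig10 = neg(2) = -2
  sig12 = absv(-9) = 9
  sig13 = max2(9, -2) = 9
  sig15 = max2(9, -2) = 9
  sig18 = sub(6, 9) = -3

Propagation after the edit:
  src2 feeds no computation that the output demands — nothing is marked dirty and nothing runs.

Key observation: src2 is never demanded by the output, so the edit triggers no recomputation at all.

New value of sig18: -3.
Derived signals that run: none — 0 in total.
Values that change: src2.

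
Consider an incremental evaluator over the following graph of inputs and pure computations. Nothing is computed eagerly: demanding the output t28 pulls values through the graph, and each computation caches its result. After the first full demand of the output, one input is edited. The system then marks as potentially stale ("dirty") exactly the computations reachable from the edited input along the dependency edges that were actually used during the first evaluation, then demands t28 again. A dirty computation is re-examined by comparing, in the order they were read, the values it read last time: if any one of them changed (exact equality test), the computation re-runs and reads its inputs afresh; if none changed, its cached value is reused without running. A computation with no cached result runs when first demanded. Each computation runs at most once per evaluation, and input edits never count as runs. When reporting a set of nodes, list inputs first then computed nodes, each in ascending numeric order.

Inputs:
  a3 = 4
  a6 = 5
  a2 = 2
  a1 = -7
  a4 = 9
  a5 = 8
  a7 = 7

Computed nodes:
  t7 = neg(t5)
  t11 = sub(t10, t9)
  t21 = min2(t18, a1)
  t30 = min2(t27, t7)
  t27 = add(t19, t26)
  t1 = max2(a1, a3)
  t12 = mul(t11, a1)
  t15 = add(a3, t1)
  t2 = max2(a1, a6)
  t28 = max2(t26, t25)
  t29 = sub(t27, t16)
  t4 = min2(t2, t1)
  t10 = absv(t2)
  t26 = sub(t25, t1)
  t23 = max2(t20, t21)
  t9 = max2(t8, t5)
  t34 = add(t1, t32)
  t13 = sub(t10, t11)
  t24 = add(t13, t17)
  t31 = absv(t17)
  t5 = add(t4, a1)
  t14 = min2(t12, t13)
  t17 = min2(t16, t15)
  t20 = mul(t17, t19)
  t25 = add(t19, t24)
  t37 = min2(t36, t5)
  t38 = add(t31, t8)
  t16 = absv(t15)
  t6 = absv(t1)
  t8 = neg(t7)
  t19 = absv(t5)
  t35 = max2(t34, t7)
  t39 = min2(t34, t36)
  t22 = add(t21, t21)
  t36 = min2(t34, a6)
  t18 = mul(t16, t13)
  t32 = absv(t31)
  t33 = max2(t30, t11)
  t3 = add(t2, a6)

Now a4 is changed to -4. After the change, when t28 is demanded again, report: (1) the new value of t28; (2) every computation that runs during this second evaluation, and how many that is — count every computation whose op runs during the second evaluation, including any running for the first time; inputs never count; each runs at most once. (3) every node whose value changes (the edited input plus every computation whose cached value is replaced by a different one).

t28 now evaluates to 8.
Run set: none (0 run).
Changed values: a4.
The important point: nothing the output needs ever reads a4, so the edit is invisible to it.

Initial pass — values computed on the first demand:
  t1 = max2(-7, 4) = 4
  t2 = max2(-7, 5) = 5
  t4 = min2(5, 4) = 4
  t5 = add(4, -7) = -3
  t7 = neg(-3) = 3
  t8 = neg(3) = -3
  t9 = max2(-3, -3) = -3
  t10 = absv(5) = 5
  t11 = sub(5, -3) = 8
  t13 = sub(5, 8) = -3
  t15 = add(4, 4) = 8
  t16 = absv(8) = 8
  t17 = min2(8, 8) = 8
  t19 = absv(-3) = 3
  t24 = add(-3, 8) = 5
  t25 = add(3, 5) = 8
  t26 = sub(8, 4) = 4
  t28 = max2(4, 8) = 8

Second demand — change propagation:
  no demanded computation ever read a4, so the edit dirties nothing and nothing runs.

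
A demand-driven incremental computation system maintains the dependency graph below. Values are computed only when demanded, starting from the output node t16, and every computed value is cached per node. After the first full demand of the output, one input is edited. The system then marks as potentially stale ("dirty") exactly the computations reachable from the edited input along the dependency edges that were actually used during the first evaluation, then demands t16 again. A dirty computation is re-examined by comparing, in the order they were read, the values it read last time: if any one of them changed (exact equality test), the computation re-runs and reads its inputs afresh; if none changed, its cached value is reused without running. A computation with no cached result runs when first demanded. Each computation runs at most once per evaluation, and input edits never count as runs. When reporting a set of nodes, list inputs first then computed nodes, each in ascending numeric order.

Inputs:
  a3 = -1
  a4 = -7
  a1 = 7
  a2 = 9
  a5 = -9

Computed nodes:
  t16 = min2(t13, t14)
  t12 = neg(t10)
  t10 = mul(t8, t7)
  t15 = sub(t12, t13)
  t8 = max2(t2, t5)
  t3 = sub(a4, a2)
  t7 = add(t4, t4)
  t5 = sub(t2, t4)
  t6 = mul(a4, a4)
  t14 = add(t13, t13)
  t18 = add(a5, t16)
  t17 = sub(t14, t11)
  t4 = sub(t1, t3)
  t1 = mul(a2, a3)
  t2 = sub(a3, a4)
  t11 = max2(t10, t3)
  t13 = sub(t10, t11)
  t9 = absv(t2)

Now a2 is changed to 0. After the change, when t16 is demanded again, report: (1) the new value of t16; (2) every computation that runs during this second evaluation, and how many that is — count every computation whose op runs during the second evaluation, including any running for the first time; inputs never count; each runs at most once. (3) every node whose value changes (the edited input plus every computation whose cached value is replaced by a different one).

First evaluation (everything demanded from the output):
  t1 = mul(9, -1) = -9
  t2 = sub(-1, -7) = 6
  t3 = sub(-7, 9) = -16
  t4 = sub(-9, -16) = 7
  t5 = sub(6, 7) = -1
  t7 = add(7, 7) = 14
  t8 = max2(6, -1) = 6
  t10 = mul(6, 14) = 84
  t11 = max2(84, -16) = 84
  t13 = sub(84, 84) = 0
  t14 = add(0, 0) = 0
  t16 = min2(0, 0) = 0

Propagation after the edit:
  t1: runs — a2 9->0; result 0.
  t3: runs — a2 9->0; result -7.
  t4: runs — t1 -9->0; t3 -16->-7; result 7 (same value as before).
  t5: checked — values it read are unchanged (t2 unchanged, t4 unchanged); reused cached -1 without running.
  t7: checked — values it read are unchanged (t4 unchanged, t4 unchanged); reused cached 14 without running.
  t8: checked — values it read are unchanged (t2 unchanged, t5 unchanged); reused cached 6 without running.
  t10: checked — values it read are unchanged (t8 unchanged, t7 unchanged); reused cached 84 without running.
  t11: runs — t3 -16->-7; result 84 (same value as before).
  t13: checked — values it read are unchanged (t10 unchanged, t11 unchanged); reused cached 0 without running.
  t14: checked — values it read are unchanged (t13 unchanged, t13 unchanged); reused cached 0 without running.
  t16: checked — values it read are unchanged (t13 unchanged, t14 unchanged); reused cached 0 without running.

Key observation: the cutoff stops propagation at t5 — its inputs' values are unchanged, so it reuses its cache.

New value of t16: 0.
Computations that run: t1, t3, t4, t11 — 4 in total.
Values that change: a2, t1, t3.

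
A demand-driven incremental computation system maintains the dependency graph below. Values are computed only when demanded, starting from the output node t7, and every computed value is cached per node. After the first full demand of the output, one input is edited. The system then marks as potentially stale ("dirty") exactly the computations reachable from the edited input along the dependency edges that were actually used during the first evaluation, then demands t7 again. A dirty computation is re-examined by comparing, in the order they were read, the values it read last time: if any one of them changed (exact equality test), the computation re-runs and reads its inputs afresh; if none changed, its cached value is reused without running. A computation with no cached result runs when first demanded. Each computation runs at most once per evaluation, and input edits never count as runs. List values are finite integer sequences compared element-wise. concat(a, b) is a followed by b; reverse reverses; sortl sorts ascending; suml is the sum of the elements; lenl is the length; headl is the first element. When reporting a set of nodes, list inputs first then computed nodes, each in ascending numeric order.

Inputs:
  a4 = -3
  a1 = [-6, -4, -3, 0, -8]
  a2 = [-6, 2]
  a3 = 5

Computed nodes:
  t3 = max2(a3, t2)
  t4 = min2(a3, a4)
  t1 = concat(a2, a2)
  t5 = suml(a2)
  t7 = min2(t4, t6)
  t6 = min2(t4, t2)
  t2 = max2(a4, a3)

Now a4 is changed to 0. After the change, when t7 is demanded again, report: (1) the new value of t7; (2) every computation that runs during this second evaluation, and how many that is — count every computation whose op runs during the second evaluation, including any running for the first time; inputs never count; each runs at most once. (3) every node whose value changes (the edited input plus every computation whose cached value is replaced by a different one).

New value of t7: 0.
Computations that run: t2, t4, t6, t7 — 4 in total.
Values that change: a4, t4, t6, t7.

First evaluation (everything demanded from the output):
  t2 = max2(-3, 5) = 5
  t4 = min2(5, -3) = -3
  t6 = min2(-3, 5) = -3
  t7 = min2(-3, -3) = -3

Propagation after the edit:
  t2: runs — a4 -3->0; result 5 (same value as before).
  t4: runs — a4 -3->0; result 0.
  t6: runs — t4 -3->0; result 0.
  t7: runs — t4 -3->0; t6 -3->0; result 0.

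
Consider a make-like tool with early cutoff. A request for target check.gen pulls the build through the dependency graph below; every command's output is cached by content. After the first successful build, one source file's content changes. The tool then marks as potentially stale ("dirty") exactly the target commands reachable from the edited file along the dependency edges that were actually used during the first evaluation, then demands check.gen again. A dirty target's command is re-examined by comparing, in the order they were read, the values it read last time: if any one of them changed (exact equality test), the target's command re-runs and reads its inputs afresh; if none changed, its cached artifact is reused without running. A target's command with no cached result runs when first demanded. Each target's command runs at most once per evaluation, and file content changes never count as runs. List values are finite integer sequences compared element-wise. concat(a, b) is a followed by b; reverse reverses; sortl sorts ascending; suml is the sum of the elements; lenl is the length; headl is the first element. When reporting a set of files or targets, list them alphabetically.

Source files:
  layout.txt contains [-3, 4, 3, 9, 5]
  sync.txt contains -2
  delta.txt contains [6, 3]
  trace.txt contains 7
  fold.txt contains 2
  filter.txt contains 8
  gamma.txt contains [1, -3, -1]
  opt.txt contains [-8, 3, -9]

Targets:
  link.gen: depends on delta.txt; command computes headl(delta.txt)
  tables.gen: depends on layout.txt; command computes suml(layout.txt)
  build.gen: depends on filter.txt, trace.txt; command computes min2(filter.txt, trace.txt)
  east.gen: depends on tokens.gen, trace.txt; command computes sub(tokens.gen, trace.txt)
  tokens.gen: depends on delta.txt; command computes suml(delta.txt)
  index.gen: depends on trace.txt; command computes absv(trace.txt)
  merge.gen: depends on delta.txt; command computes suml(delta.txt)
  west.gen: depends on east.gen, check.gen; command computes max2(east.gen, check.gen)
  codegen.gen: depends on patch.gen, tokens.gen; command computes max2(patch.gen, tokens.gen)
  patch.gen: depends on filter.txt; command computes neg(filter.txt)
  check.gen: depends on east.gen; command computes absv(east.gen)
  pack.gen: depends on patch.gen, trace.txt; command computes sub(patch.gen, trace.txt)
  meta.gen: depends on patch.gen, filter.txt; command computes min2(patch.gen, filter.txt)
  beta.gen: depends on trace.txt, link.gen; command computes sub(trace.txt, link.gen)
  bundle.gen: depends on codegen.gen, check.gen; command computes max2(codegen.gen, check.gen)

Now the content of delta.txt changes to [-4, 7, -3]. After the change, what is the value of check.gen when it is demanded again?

First demand of the output computes:
  tokens.gen = suml([6, 3]) = 9
  east.gen = sub(9, 7) = 2
  check.gen = absv(2) = 2

After the edit, cleaning proceeds:
  tokens.gen: a read changed (delta.txt [6, 3]->[-4, 7, -3]) — executes, giving 0.
  east.gen: a read changed (tokens.gen 9->0) — executes, giving -7.
  check.gen: a read changed (east.gen 2->-7) — executes, giving 7.

Demanding check.gen again yields 7.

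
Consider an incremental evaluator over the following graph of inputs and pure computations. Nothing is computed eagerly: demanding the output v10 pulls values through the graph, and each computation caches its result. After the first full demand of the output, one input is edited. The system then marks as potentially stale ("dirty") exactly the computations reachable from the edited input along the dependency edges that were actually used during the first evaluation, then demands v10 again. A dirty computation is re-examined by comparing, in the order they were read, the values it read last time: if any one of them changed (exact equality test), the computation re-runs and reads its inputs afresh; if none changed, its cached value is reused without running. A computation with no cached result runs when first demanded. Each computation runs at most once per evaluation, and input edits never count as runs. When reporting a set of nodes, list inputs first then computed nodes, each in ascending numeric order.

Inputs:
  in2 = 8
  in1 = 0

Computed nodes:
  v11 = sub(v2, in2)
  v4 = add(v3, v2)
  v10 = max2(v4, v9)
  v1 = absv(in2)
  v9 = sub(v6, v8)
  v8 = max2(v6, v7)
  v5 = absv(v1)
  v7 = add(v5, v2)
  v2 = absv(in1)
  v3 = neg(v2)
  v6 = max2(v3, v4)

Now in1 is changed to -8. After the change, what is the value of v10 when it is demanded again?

Initial pass — values computed on the first demand:
  v1 = absv(8) = 8
  v2 = absv(0) = 0
  v3 = neg(0) = 0
  v4 = add(0, 0) = 0
  v5 = absv(8) = 8
  v6 = max2(0, 0) = 0
  v7 = add(8, 0) = 8
  v8 = max2(0, 8) = 8
  v9 = sub(0, 8) = -8
  v10 = max2(0, -8) = 0

Second demand — change propagation:
  v2: re-runs because in1 0->-8; new result 8.
  v3: re-runs because v2 0->8; new result -8.
  v4: re-runs because v3 0->-8; v2 0->8; new result 0 (unchanged).
  v6: re-runs because v3 0->-8; new result 0 (unchanged).
  v7: re-runs because v2 0->8; new result 16.
  v8: re-runs because v7 8->16; new result 16.
  v9: re-runs because v8 8->16; new result -16.
  v10: re-runs because v9 -8->-16; new result 0 (unchanged).

v10 now evaluates to 0.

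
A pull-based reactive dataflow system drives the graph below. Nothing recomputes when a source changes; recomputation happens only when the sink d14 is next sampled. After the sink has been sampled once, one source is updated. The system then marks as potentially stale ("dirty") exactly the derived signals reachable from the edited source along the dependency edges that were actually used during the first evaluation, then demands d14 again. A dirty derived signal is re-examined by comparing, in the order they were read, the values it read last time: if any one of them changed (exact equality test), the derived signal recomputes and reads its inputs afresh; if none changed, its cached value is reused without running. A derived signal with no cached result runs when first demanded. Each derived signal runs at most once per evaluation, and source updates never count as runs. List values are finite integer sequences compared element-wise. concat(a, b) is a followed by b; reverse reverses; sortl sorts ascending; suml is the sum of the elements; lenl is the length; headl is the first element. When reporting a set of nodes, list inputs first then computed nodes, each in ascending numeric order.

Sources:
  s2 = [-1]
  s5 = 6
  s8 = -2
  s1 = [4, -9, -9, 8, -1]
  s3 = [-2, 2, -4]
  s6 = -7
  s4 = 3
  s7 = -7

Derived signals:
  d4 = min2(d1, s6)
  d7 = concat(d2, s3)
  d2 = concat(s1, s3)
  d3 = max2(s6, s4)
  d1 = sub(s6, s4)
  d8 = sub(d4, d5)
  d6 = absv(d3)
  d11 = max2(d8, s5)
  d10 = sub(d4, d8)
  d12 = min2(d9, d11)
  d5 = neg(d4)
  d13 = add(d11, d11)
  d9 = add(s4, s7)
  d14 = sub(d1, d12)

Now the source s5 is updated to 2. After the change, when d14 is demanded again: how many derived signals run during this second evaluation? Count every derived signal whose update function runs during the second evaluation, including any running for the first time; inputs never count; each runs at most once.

Derived signals that run: d11, d12 — 2 in total.
Key observation: the change is absorbed at d12 — it re-runs but produces the same value, and the output's value is unchanged.

First evaluation (everything demanded from the output):
  d1 = sub(-7, 3) = -10
  d4 = min2(-10, -7) = -10
  d5 = neg(-10) = 10
  d8 = sub(-10, 10) = -20
  d9 = add(3, -7) = -4
  d11 = max2(-20, 6) = 6
  d12 = min2(-4, 6) = -4
  d14 = sub(-10, -4) = -6

Propagation after the edit:
  d11: runs — s5 6->2; result 2.
  d12: runs — d11 6->2; result -4 (same value as before).
  d14: checked — values it read are unchanged (d1 unchanged, d12 unchanged); reused cached -6 without running.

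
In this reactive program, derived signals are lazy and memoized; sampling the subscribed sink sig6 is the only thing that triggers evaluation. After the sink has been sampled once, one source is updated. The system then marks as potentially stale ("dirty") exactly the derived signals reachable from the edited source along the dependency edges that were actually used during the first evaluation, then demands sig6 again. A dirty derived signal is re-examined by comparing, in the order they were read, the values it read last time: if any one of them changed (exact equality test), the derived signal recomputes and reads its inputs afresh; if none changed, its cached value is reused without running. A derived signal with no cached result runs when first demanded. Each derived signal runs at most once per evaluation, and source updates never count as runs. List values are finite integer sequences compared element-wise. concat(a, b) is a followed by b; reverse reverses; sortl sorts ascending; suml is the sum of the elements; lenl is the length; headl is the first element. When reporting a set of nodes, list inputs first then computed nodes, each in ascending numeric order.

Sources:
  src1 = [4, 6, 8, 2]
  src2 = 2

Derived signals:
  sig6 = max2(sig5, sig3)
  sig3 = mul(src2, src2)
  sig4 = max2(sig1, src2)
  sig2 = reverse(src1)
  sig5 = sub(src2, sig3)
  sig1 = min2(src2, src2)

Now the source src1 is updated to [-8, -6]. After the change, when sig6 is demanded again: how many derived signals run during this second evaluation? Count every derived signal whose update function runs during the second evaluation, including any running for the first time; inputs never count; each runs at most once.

0 derived signals run: none.
Note the shortcut — src1 feeds only undemanded nodes, so no recomputation happens.

First demand of the output computes:
  sig3 = mul(2, 2) = 4
  sig5 = sub(2, 4) = -2
  sig6 = max2(-2, 4) = 4

After the edit, cleaning proceeds:
  src1 only reaches undemanded nodes; the second demand re-runs nothing.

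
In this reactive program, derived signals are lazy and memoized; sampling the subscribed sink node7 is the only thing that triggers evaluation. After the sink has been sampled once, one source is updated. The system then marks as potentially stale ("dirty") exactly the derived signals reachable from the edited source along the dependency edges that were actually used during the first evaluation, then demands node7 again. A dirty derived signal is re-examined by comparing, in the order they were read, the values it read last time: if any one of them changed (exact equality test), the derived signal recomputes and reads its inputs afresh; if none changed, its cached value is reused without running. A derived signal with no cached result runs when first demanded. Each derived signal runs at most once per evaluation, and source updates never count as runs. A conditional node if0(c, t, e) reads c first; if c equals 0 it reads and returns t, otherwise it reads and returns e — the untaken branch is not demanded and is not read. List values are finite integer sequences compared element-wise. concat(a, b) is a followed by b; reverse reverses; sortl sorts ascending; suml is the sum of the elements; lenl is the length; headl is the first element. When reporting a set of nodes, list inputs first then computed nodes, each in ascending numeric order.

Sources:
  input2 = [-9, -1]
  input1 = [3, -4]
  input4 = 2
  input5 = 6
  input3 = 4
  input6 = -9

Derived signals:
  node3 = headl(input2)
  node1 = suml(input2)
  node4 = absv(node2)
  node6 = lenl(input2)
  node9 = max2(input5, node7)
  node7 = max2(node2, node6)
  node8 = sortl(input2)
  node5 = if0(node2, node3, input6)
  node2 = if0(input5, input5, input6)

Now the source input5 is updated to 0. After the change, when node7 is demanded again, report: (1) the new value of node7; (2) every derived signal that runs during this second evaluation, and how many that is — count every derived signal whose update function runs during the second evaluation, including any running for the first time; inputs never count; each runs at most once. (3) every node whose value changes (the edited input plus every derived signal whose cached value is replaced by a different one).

First demand of the output computes:
  node2 = if0(input5=6 -> else branch input6) = -9
  node6 = lenl([-9, -1]) = 2
  node7 = max2(-9, 2) = 2

After the edit, cleaning proceeds:
  node2: a read changed (input5 6->0) — executes, giving 0.
  node7: a read changed (node2 -9->0) — executes, giving 2 — identical to its old value.

Demanding node7 again yields 2.
2 derived signals run: node2, node7.
The nodes whose values change: input5, node2.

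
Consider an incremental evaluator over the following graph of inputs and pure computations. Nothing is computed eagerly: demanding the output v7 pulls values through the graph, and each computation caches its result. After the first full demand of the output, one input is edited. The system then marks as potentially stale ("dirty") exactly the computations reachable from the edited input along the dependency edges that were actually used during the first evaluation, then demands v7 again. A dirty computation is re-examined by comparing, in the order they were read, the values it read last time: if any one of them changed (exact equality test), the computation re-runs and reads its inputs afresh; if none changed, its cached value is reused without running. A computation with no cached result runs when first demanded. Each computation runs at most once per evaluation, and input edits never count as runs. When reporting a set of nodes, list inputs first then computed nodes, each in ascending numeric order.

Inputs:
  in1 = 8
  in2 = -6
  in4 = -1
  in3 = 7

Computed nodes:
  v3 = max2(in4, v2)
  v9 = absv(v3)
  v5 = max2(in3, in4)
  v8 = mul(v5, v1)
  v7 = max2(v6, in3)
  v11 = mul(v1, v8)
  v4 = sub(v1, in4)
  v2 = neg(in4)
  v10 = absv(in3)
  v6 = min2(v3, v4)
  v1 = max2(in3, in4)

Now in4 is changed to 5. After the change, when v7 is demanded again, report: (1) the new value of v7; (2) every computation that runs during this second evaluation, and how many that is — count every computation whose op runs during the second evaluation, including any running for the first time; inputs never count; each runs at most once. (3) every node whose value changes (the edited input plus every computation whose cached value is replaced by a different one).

v7 now evaluates to 7.
Run set: v1, v2, v3, v4, v6, v7 (6 run).
Changed values: in4, v2, v3, v4, v6.

Initial pass — values computed on the first demand:
  v1 = max2(7, -1) = 7
  v2 = neg(-1) = 1
  v3 = max2(-1, 1) = 1
  v4 = sub(7, -1) = 8
  v6 = min2(1, 8) = 1
  v7 = max2(1, 7) = 7

Second demand — change propagation:
  v1: re-runs because in4 -1->5; new result 7 (unchanged).
  v2: re-runs because in4 -1->5; new result -5.
  v3: re-runs because in4 -1->5; v2 1->-5; new result 5.
  v4: re-runs because in4 -1->5; new result 2.
  v6: re-runs because v3 1->5; v4 8->2; new result 2.
  v7: re-runs because v6 1->2; new result 7 (unchanged).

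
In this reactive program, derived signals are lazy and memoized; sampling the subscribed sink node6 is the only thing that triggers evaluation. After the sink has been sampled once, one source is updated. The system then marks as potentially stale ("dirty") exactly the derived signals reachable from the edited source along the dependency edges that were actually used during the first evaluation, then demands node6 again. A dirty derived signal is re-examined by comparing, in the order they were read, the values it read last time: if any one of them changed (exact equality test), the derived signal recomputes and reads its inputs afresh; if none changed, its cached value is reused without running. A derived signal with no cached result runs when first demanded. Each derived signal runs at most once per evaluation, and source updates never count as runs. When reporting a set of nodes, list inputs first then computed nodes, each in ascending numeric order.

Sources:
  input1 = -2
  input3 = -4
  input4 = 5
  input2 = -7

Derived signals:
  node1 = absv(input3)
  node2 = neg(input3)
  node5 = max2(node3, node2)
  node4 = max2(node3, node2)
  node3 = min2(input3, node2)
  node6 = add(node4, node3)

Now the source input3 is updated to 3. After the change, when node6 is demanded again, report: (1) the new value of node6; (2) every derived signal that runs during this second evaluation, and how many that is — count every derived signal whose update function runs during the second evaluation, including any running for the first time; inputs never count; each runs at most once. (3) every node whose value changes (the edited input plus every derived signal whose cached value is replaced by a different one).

Demanding node6 again yields -6.
4 derived signals run: node2, node3, node4, node6.
The nodes whose values change: input3, node2, node3, node4, node6.

First demand of the output computes:
  node2 = neg(-4) = 4
  node3 = min2(-4, 4) = -4
  node4 = max2(-4, 4) = 4
  node6 = add(4, -4) = 0

After the edit, cleaning proceeds:
  node2: a read changed (input3 -4->3) — executes, giving -3.
  node3: a read changed (input3 -4->3; node2 4->-3) — executes, giving -3.
  node4: a read changed (node3 -4->-3; node2 4->-3) — executes, giving -3.
  node6: a read changed (node4 4->-3; node3 -4->-3) — executes, giving -6.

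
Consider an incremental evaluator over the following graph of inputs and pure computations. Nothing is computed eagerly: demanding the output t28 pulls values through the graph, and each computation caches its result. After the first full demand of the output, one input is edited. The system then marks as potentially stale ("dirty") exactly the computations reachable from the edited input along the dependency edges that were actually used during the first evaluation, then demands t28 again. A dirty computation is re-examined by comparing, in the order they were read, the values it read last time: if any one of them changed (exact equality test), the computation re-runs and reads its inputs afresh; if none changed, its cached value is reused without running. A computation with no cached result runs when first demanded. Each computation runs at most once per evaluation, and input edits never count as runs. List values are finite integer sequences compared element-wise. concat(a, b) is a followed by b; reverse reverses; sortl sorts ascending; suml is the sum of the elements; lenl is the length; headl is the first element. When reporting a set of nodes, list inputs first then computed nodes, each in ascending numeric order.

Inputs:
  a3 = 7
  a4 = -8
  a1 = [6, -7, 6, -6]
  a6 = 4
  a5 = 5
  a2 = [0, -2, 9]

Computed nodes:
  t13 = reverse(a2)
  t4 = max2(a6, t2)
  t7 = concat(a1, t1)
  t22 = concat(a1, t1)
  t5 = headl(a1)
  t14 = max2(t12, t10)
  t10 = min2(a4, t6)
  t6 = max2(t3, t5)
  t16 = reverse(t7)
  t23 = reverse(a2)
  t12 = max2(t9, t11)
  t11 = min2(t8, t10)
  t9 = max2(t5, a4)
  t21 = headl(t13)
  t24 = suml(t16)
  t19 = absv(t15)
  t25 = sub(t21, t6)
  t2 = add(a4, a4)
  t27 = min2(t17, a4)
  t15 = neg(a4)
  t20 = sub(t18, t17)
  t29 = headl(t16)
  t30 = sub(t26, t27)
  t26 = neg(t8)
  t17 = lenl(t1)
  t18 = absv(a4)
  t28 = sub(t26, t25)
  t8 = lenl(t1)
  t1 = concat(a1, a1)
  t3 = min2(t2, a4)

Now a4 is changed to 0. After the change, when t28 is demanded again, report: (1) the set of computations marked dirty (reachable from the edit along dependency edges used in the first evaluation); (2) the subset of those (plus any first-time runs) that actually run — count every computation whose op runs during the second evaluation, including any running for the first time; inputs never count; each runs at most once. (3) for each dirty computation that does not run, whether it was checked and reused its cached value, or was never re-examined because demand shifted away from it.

Initial pass — values computed on the first demand:
  t1 = concat([6, -7, 6, -6], [6, -7, 6, -6]) = [6, -7, 6, -6, 6, -7, 6, -6]
  t2 = add(-8, -8) = -16
  t3 = min2(-16, -8) = -16
  t5 = headl([6, -7, 6, -6]) = 6
  t6 = max2(-16, 6) = 6
  t8 = lenl([6, -7, 6, -6, 6, -7, 6, -6]) = 8
  t13 = reverse([0, -2, 9]) = [9, -2, 0]
  t21 = headl([9, -2, 0]) = 9
  t25 = sub(9, 6) = 3
  t26 = neg(8) = -8
  t28 = sub(-8, 3) = -11

Second demand — change propagation:
  t2: re-runs because a4 -8->0; a4 -8->0; new result 0.
  t3: re-runs because t2 -16->0; a4 -8->0; new result 0.
  t6: re-runs because t3 -16->0; new result 6 (unchanged).
  t25: re-examined; everything it read last time is the same (t21 unchanged, t6 unchanged) — cache 3 kept, no run.
  t28: re-examined; everything it read last time is the same (t26 unchanged, t25 unchanged) — cache -11 kept, no run.

The important point: t6 recomputes to an identical value, and the output ends up unchanged.

Dirty set: t2, t3, t6, t25, t28.
Run set: t2, t3, t6 (3 run).
Re-examined without running (cache reused): t25, t28.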